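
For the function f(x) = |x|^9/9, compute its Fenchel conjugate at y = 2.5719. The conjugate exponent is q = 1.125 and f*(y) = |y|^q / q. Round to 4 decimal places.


The conjugate exponent q satisfies 1/p + 1/q = 1.
p = 9, so q = 9/(9 - 1) = 1.125
|y|^q = 2.5719^1.125 = 2.8942
f*(2.5719) = 2.8942 / 1.125 = 2.5727


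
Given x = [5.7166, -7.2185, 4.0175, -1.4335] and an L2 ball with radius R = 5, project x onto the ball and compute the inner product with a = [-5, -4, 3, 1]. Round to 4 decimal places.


Step 1: Compute ||x|| (intermediates to 6 decimals).
||x|| = sqrt(5.7166^2 + (-7.2185)^2 + 4.0175^2 + (-1.4335)^2) = 10.147979
Step 2: Project.
Since ||x|| > R, scale = R/||x|| = 5/10.147979 = 0.492709, proj(x) = scale * x
proj(x) = [2.81662, -3.55662, 1.979458, -0.706298]
Step 3: Dot product.
a^T * proj(x) = -5*2.81662 - 4*(-3.55662) + 3*1.979458 + 1*(-0.706298) = 5.3755


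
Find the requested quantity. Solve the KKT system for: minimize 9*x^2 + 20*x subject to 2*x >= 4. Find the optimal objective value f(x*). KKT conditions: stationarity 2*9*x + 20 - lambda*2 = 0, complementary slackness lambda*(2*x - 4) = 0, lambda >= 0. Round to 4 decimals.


Step 1: Try lambda = 0 (constraint inactive).
x_unc = -20/(2*9) = -1.1111
Check: 2*-1.1111 = -2.2222 < 4 -- violated!
Step 2: Constraint must be active: 2*x = 4
x* = 4/2 = 2.0
lambda = (2*9*2.0 + 20)/2 = 28.0
Step 3: Compute optimal value.
f(x*) = 9*2.0^2 + 20*2.0 = 76.0


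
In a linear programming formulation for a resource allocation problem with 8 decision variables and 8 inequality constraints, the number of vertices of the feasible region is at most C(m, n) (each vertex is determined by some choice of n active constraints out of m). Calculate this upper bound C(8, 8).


Each vertex corresponds to some choice of n active constraints out of m, so the number of vertices is at most C(m, n) = m! / (n!(m-n)!).
m = 8, n = 8
Numerator: 8 * 7 * 6 * 5 * 4 * 3 * 2 * 1
Denominator: 8! = 40320
C(8, 8) = 1


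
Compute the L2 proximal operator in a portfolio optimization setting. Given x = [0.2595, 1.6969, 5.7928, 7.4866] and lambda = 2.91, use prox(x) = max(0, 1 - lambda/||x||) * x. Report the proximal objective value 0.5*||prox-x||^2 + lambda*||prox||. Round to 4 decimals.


Step 1: Compute ||x||.
||x|| = 9.6204
Step 2: Compute scaling factor.
scale = max(0, 1 - 2.91/9.6204) = 0.6975
Step 3: prox(x) = [0.181, 1.1836, 4.0406, 5.222]
||prox(x)|| = 6.7104
Step 4: Proximal objective.
0.5*||prox-x||^2 = 4.2341
lambda*||prox|| = 19.5273
Total = 23.7614


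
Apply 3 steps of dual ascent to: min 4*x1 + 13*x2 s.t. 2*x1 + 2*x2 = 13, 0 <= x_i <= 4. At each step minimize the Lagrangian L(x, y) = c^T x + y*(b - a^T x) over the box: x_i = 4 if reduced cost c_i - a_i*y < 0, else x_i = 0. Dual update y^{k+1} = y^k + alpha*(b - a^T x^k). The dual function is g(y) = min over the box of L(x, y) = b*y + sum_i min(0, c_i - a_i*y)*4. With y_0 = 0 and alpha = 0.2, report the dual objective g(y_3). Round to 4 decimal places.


Dual ascent for LP: min 4*x1 + 13*x2, 2*x1 + 2*x2 = 13, 0 <= x_i <= 4
Step 1: y^k = 0.0, reduced costs: (4.0, 13.0)
  x^k = (0.0, 0.0), subgradient = b - a^T x = 13.0
  y^{k+1} = 0.0 + 0.2*13.0 = 2.6
Step 2: y^k = 2.6, reduced costs: (-1.2, 7.8)
  x^k = (4.0, 0.0), subgradient = b - a^T x = 5.0
  y^{k+1} = 2.6 + 0.2*5.0 = 3.6
Step 3: y^k = 3.6, reduced costs: (-3.2, 5.8)
  x^k = (4.0, 0.0), subgradient = b - a^T x = 5.0
  y^{k+1} = 3.6 + 0.2*5.0 = 4.6
Dual objective at y_3 = 4.6: reduced costs (-5.2, 3.8), box minimizer x = (4.0, 0.0)
g(y_3) = b*y + (c1 - a1*y)*x1 + (c2 - a2*y)*x2 = 13*4.6 + (-5.2)*4.0 + 3.8*0.0 = 59.8 - 20.8 + 0.0 = 39.0


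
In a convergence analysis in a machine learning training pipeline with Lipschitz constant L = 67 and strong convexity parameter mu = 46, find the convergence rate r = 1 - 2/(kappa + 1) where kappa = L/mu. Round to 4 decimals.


Step 1: Compute the condition number.
kappa = L/mu = 67/46 = 1.4565
Step 2: Compute the convergence rate.
r = 1 - 2/(kappa + 1) = 1 - 2*mu/(L + mu) = (L - mu)/(L + mu) = 21/113 = 0.1858


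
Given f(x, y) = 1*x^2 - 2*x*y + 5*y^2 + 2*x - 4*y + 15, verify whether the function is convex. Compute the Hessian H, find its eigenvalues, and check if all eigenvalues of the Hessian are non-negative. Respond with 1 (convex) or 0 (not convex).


The Hessian of f(x,y) = 1*x^2 - 2*x*y + 5*y^2 + 2*x - 4*y + 15 is:
H = [[2, -2], [-2, 10]]
Trace = 2 + 10 = 12
Determinant = 2*10 - (-2)^2 = 16
Discriminant = (12)^2 - 4*16 = 80.0
Eigenvalues: lambda_1 = 1.5279, lambda_2 = 10.4721
The function is convex.

1


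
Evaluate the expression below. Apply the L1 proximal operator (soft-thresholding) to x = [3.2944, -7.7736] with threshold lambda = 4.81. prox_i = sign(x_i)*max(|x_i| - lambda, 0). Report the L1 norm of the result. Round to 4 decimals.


Soft-thresholding with lambda = 4.81:
prox(3.2944) = sign(3.2944)*max(|3.2944| - 4.81, 0) = 0.0
prox(-7.7736) = sign(-7.7736)*max(|-7.7736| - 4.81, 0) = -2.9636
prox(x) = [0.0, -2.9636]
||prox(x)||_1 = 0.0 + 2.9636 = 2.9636


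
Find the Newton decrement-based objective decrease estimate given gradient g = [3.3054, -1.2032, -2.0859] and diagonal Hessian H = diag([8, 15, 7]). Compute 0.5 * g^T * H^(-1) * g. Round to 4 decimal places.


Step 1: H is diagonal, so H^(-1) * g = [0.4132, -0.0802, -0.298].
Step 2: g^T H^(-1) g = sum_i g_i^2 / H_ii
  = (3.3054)^2/8 + (-1.2032)^2/15 + (-2.0859)^2/7
  = 1.3657 + 0.0965 + 0.6216 = 2.0838
Step 3: Objective decrease = 0.5 * g^T H^(-1) g = 1.0419


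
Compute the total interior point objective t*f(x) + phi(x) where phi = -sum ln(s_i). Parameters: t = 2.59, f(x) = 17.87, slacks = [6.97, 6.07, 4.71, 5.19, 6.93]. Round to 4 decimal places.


Step 1: Compute log-barrier.
ln values: [1.9416, 1.8034, 1.5497, 1.6467, 1.9359]
phi = -(1.9416 + 1.8034 + 1.5497 + 1.6467 + 1.9359) = -8.8773
Step 2: Compute augmented objective.
t*f(x) = 2.59*17.87 = 46.2833
Total = 46.2833 - 8.8773 = 37.406


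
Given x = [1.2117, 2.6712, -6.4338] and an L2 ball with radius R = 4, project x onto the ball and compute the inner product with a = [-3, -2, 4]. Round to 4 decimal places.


Step 1: Compute ||x|| (intermediates to 6 decimals).
||x|| = sqrt(1.2117^2 + 2.6712^2 + (-6.4338)^2) = 7.070878
Step 2: Project.
Since ||x|| > R, scale = R/||x|| = 4/7.070878 = 0.565701, proj(x) = scale * x
proj(x) = [0.68546, 1.511101, -3.639607]
Step 3: Dot product.
a^T * proj(x) = -3*0.68546 - 2*1.511101 + 4*(-3.639607) = -19.637


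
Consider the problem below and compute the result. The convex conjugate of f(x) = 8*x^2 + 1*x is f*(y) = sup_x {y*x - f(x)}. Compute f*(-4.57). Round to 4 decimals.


f*(y) = sup_x {y*x - a*x^2 - b*x} = sup_x {(y-b)*x - a*x^2}
FOC: (y - b) - 2a*x = 0 => x* = (y - b)/(2a)
x* = (-4.57 - 1)/(2*8) = -0.3481
f*(-4.57) = (y-b)^2/(4a) = (-4.57 - 1)^2/(4*8)
= 31.0249/32 = 0.9695


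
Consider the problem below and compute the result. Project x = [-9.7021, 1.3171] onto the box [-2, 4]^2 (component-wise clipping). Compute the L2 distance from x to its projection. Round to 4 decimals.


Project each component onto [-2, 4].
clip(-9.7021) = -2.0, clip(1.3171) = 1.3171
Projection = [-2.0, 1.3171]
Squared diffs: [59.3223, 0.0]
Distance = sqrt(59.3223) = 7.7021


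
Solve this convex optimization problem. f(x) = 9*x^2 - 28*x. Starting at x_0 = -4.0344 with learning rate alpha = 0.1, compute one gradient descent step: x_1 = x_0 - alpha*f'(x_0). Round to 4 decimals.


We compute the gradient at x_0 and apply the update.
f'(x) = 18*x - 28
f'(-4.0344) = 18*-4.0344 - 28 = -100.6192
x_1 = -4.0344 - 0.1*-100.6192 = 6.0275


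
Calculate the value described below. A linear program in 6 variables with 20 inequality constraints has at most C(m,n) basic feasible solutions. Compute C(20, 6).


Each vertex corresponds to some choice of n active constraints out of m, so the number of vertices is at most C(m, n) = m! / (n!(m-n)!).
m = 20, n = 6
Numerator: 20 * 19 * 18 * 17 * 16 * 15
Denominator: 6! = 720
C(20, 6) = 38760


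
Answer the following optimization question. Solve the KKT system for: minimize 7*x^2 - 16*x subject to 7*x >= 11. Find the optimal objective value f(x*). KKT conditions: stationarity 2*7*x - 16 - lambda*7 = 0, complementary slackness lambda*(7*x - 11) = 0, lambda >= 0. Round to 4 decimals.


Step 1: Try lambda = 0 (constraint inactive).
x_unc = 16/(2*7) = 1.1429
Check: 7*1.1429 = 8.0003 < 11 -- violated!
Step 2: Constraint must be active: 7*x = 11
x* = 11/7 = 1.5714 (rounded; the exact value 11/7 is used below)
lambda = (2*7*(11/7) - 16)/7 = 0.8571
Step 3: Compute optimal value.
f(x*) = 7*(11/7)^2 - 16*(11/7) = -7.8571


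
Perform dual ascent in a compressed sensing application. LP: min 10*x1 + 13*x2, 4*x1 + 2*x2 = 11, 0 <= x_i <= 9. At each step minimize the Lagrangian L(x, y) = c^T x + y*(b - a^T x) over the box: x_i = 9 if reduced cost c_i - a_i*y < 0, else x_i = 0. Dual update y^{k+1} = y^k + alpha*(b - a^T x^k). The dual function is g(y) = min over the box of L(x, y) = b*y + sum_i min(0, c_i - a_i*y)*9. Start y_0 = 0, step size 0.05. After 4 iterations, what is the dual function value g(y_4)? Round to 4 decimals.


Dual ascent for LP: min 10*x1 + 13*x2, 4*x1 + 2*x2 = 11, 0 <= x_i <= 9
Step 1: y^k = 0.0, reduced costs: (10.0, 13.0)
  x^k = (0.0, 0.0), subgradient = b - a^T x = 11.0
  y^{k+1} = 0.0 + 0.05*11.0 = 0.55
Step 2: y^k = 0.55, reduced costs: (7.8, 11.9)
  x^k = (0.0, 0.0), subgradient = b - a^T x = 11.0
  y^{k+1} = 0.55 + 0.05*11.0 = 1.1
Step 3: y^k = 1.1, reduced costs: (5.6, 10.8)
  x^k = (0.0, 0.0), subgradient = b - a^T x = 11.0
  y^{k+1} = 1.1 + 0.05*11.0 = 1.65
Step 4: y^k = 1.65, reduced costs: (3.4, 9.7)
  x^k = (0.0, 0.0), subgradient = b - a^T x = 11.0
  y^{k+1} = 1.65 + 0.05*11.0 = 2.2
Dual objective at y_4 = 2.2: reduced costs (1.2, 8.6), box minimizer x = (0.0, 0.0)
g(y_4) = b*y + (c1 - a1*y)*x1 + (c2 - a2*y)*x2 = 11*2.2 + 1.2*0.0 + 8.6*0.0 = 24.2 + 0.0 + 0.0 = 24.2


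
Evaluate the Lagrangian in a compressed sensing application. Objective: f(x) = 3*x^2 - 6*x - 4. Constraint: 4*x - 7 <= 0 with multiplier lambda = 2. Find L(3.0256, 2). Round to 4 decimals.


Step 1: Evaluate f(x).
f(3.0256) = 3*3.0256^2 - 6*3.0256 - 4 = 5.3092
Step 2: Evaluate g(x).
g(3.0256) = 4*3.0256 - 7 = 5.1024
Step 3: Compute Lagrangian.
L = 5.3092 + 2*5.1024 = 15.514


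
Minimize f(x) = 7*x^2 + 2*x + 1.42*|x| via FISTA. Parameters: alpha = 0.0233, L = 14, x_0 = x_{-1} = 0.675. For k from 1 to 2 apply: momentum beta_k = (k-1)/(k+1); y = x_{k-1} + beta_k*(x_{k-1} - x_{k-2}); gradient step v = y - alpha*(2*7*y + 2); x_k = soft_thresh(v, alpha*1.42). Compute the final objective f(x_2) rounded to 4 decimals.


FISTA on f(x) = 7*x^2 + 2*x + 1.42*|x|
L = 14, alpha = 0.0233
Iteration 1: beta = 0.0, y = 0.675 + 0.0*(0.675 - 0.675) = 0.675
  grad(y) = 11.45, v = y - alpha*grad = 0.4082
  prox(v) = soft_thresh(0.4082, 0.0331) = 0.3751
Iteration 2: beta = 0.3333, y = 0.3751 + 0.3333*(0.3751 - 0.675) = 0.2752
  grad(y) = 5.8524, v = y - alpha*grad = 0.1388
  prox(v) = soft_thresh(0.1388, 0.0331) = 0.1057
f(x_2) = 7*0.1057^2 + 2*0.1057 + 1.42*|0.1057| = 0.4398


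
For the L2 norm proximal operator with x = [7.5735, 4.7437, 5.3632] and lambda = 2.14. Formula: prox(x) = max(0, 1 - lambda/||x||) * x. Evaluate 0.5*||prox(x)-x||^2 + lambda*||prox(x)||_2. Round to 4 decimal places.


Step 1: Compute ||x||.
||x|| = 10.4223
Step 2: Compute scaling factor.
scale = max(0, 1 - 2.14/10.4223) = 0.7947
Step 3: prox(x) = [6.0184, 3.7697, 4.262]
||prox(x)|| = 8.2823
Step 4: Proximal objective.
0.5*||prox-x||^2 = 2.2898
lambda*||prox|| = 17.7241
Total = 20.0139


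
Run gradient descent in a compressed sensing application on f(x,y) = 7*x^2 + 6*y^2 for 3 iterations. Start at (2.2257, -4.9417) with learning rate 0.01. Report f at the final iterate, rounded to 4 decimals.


Gradient descent on f(x,y) = 7*x^2 + 6*y^2.
Starting point: (2.2257, -4.9417), alpha = 0.01
Step 1: grad_x = 2*7*2.2257 = 31.1598, grad_y = 2*6*-4.9417 = -59.3004
  x_1 = 2.2257 - 0.01*31.1598 = 1.9141
  y_1 = -4.9417 - 0.01*-59.3004 = -4.3487
Step 2: grad_x = 2*7*1.9141 = 26.7974, grad_y = 2*6*-4.3487 = -52.1844
  x_2 = 1.9141 - 0.01*26.7974 = 1.6461
  y_2 = -4.3487 - 0.01*-52.1844 = -3.8269
Step 3: grad_x = 2*7*1.6461 = 23.0458, grad_y = 2*6*-3.8269 = -45.9222
  x_3 = 1.6461 - 0.01*23.0458 = 1.4157
  y_3 = -3.8269 - 0.01*-45.9222 = -3.3676
f(1.4157, -3.3676) = 7*1.4157^2 + 6*(-3.3676)^2 = 82.0744


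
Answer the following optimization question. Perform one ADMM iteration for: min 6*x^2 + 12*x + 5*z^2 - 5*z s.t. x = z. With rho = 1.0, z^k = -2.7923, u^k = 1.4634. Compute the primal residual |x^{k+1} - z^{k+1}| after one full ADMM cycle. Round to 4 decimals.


ADMM iteration with rho = 1.0, z^k = -2.7923, u^k = 1.4634
Step 1: x-update.
Minimize 6*x^2 + 12*x + (1.0/2)*(x + 2.7923 + 1.4634)^2
FOC: (2*6 + 1.0)*x = -12 + 1.0*(-2.7923 - 1.4634)
x^{k+1} = -1.2504
Step 2: z-update.
Minimize 5*z^2 - 5*z + (1.0/2)*(-1.2504 - z + 1.4634)^2
FOC: (2*5 + 1.0)*z = 5 + 1.0*(-1.2504 + 1.4634)
z^{k+1} = 0.4739
Step 3: u-update.
u^{k+1} = 1.4634 - 1.2504 - 0.4739 = -0.2609
Step 4: Primal residual = |-1.2504 - 0.4739| = 1.7243


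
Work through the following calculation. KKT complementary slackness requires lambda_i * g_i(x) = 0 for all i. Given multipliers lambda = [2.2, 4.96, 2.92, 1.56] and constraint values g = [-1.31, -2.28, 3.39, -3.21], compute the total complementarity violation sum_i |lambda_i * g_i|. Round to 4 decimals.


KKT complementary slackness check:
lambda_1 * g_1 = 2.2 * -1.31 = -2.882
lambda_2 * g_2 = 4.96 * -2.28 = -11.3088
lambda_3 * g_3 = 2.92 * 3.39 = 9.8988
lambda_4 * g_4 = 1.56 * -3.21 = -5.0076
Total violation = 2.882 + 11.3088 + 9.8988 + 5.0076 = 29.0972


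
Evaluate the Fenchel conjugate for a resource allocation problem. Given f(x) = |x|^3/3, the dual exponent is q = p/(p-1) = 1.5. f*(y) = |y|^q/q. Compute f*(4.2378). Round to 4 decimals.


The conjugate exponent q satisfies 1/p + 1/q = 1.
p = 3, so q = 3/(3 - 1) = 1.5
|y|^q = 4.2378^1.5 = 8.7239
f*(4.2378) = 8.7239 / 1.5 = 5.8159


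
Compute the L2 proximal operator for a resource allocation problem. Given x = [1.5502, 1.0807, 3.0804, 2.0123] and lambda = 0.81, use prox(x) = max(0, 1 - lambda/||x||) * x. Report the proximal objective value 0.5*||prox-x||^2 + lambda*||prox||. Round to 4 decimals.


Step 1: Compute ||x||.
||x|| = 4.1363
Step 2: Compute scaling factor.
scale = max(0, 1 - 0.81/4.1363) = 0.8042
Step 3: prox(x) = [1.2466, 0.8691, 2.4772, 1.6182]
||prox(x)|| = 3.3263
Step 4: Proximal objective.
0.5*||prox-x||^2 = 0.3281
lambda*||prox|| = 2.6943
Total = 3.0224


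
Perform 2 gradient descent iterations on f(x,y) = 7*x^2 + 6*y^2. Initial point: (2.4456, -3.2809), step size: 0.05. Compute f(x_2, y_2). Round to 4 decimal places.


Gradient descent on f(x,y) = 7*x^2 + 6*y^2.
Starting point: (2.4456, -3.2809), alpha = 0.05
Step 1: grad_x = 2*7*2.4456 = 34.2384, grad_y = 2*6*-3.2809 = -39.3708
  x_1 = 2.4456 - 0.05*34.2384 = 0.7337
  y_1 = -3.2809 - 0.05*-39.3708 = -1.3124
Step 2: grad_x = 2*7*0.7337 = 10.2715, grad_y = 2*6*-1.3124 = -15.7483
  x_2 = 0.7337 - 0.05*10.2715 = 0.2201
  y_2 = -1.3124 - 0.05*-15.7483 = -0.5249
f(0.2201, -0.5249) = 7*0.2201^2 + 6*(-0.5249)^2 = 1.9925


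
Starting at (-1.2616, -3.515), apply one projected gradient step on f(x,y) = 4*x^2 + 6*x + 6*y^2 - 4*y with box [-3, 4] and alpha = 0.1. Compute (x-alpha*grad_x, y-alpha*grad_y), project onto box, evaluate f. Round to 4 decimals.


Step 1: Compute gradient at (-1.2616, -3.515).
grad_x = 2*4*-1.2616 + 6 = -4.0928
grad_y = 2*6*-3.515 - 4 = -46.18
Step 2: Gradient step.
x_raw = -1.2616 - 0.1*-4.0928 = -0.8523
y_raw = -3.515 - 0.1*-46.18 = 1.103
Step 3: Project onto [-3, 4].
x_proj = clip(-0.8523) = -0.8523
y_proj = clip(1.103) = 1.103
Step 4: Evaluate f.
f(-0.8523, 1.103) = 0.6795


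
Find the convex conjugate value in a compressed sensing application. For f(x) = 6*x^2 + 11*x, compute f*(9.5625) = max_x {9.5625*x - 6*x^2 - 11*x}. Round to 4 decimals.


f*(y) = sup_x {y*x - a*x^2 - b*x} = sup_x {(y-b)*x - a*x^2}
FOC: (y - b) - 2a*x = 0 => x* = (y - b)/(2a)
x* = (9.5625 - 11)/(2*6) = -0.1198
f*(9.5625) = (y-b)^2/(4a) = (9.5625 - 11)^2/(4*6)
= 2.0664/24 = 0.0861


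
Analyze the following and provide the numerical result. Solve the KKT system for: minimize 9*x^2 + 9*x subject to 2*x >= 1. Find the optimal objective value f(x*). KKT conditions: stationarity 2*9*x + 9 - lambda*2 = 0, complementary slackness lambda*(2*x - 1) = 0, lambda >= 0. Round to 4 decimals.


Step 1: Try lambda = 0 (constraint inactive).
x_unc = -9/(2*9) = -0.5
Check: 2*-0.5 = -1.0 < 1 -- violated!
Step 2: Constraint must be active: 2*x = 1
x* = 1/2 = 0.5
lambda = (2*9*0.5 + 9)/2 = 9.0
Step 3: Compute optimal value.
f(x*) = 9*0.5^2 + 9*0.5 = 6.75


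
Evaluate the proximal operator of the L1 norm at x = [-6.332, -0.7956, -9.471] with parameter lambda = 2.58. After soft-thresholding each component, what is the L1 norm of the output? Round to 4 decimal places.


Soft-thresholding with lambda = 2.58:
prox(-6.332) = sign(-6.332)*max(|-6.332| - 2.58, 0) = -3.752
prox(-0.7956) = sign(-0.7956)*max(|-0.7956| - 2.58, 0) = 0.0
prox(-9.471) = sign(-9.471)*max(|-9.471| - 2.58, 0) = -6.891
prox(x) = [-3.752, 0.0, -6.891]
||prox(x)||_1 = 3.752 + 0.0 + 6.891 = 10.643


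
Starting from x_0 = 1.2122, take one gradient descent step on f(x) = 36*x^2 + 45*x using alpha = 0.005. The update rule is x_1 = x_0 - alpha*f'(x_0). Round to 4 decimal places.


We compute the gradient at x_0 and apply the update.
f'(x) = 72*x + 45
f'(1.2122) = 72*1.2122 + 45 = 132.2784
x_1 = 1.2122 - 0.005*132.2784 = 0.5508


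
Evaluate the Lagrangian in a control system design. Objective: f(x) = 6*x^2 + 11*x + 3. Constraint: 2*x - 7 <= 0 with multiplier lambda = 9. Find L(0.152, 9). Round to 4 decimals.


Step 1: Evaluate f(x).
f(0.152) = 6*0.152^2 + 11*0.152 + 3 = 4.8106
Step 2: Evaluate g(x).
g(0.152) = 2*0.152 - 7 = -6.696
Step 3: Compute Lagrangian.
L = 4.8106 + 9*-6.696 = -55.4534


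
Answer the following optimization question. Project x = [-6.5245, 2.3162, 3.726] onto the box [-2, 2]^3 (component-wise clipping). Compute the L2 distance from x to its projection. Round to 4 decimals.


Project each component onto [-2, 2].
clip(-6.5245) = -2.0, clip(2.3162) = 2.0, clip(3.726) = 2.0
Projection = [-2.0, 2.0, 2.0]
Squared diffs: [20.4711, 0.1, 2.9791]
Distance = sqrt(23.5502) = 4.8529


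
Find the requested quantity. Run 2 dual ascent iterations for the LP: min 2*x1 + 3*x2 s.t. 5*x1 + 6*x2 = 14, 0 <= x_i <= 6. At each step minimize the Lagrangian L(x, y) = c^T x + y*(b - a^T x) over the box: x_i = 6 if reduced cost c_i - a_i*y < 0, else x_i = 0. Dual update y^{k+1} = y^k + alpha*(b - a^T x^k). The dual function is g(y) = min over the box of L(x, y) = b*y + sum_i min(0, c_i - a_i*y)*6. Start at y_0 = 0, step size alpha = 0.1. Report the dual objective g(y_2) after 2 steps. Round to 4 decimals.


Dual ascent for LP: min 2*x1 + 3*x2, 5*x1 + 6*x2 = 14, 0 <= x_i <= 6
Step 1: y^k = 0.0, reduced costs: (2.0, 3.0)
  x^k = (0.0, 0.0), subgradient = b - a^T x = 14.0
  y^{k+1} = 0.0 + 0.1*14.0 = 1.4
Step 2: y^k = 1.4, reduced costs: (-5.0, -5.4)
  x^k = (6.0, 6.0), subgradient = b - a^T x = -52.0
  y^{k+1} = 1.4 + 0.1*-52.0 = -3.8
Dual objective at y_2 = -3.8: reduced costs (21.0, 25.8), box minimizer x = (0.0, 0.0)
g(y_2) = b*y + (c1 - a1*y)*x1 + (c2 - a2*y)*x2 = 14*(-3.8) + 21.0*0.0 + 25.8*0.0 = -53.2 + 0.0 + 0.0 = -53.2


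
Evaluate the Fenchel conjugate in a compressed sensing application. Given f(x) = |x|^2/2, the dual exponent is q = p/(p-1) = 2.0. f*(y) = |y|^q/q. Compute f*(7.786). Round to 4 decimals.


The conjugate exponent q satisfies 1/p + 1/q = 1.
p = 2, so q = 2/(2 - 1) = 2.0
|y|^q = 7.786^2.0 = 60.6218
f*(7.786) = 60.6218 / 2.0 = 30.3109


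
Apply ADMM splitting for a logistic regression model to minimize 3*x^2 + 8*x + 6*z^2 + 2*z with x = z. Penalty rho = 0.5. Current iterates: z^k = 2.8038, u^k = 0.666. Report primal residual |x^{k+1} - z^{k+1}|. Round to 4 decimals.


ADMM iteration with rho = 0.5, z^k = 2.8038, u^k = 0.666
Step 1: x-update.
Minimize 3*x^2 + 8*x + (0.5/2)*(x - 2.8038 + 0.666)^2
FOC: (2*3 + 0.5)*x = -8 + 0.5*(2.8038 - 0.666)
x^{k+1} = -1.0663
Step 2: z-update.
Minimize 6*z^2 + 2*z + (0.5/2)*(-1.0663 - z + 0.666)^2
FOC: (2*6 + 0.5)*z = -2 + 0.5*(-1.0663 + 0.666)
z^{k+1} = -0.176
Step 3: u-update.
u^{k+1} = 0.666 - 1.0663 + 0.176 = -0.2243
Step 4: Primal residual = |-1.0663 + 0.176| = 0.8903


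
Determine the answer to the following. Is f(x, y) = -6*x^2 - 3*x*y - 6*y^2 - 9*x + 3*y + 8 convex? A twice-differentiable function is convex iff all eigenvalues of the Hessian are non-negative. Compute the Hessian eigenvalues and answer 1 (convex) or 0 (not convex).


The Hessian of f(x,y) = -6*x^2 - 3*x*y - 6*y^2 - 9*x + 3*y + 8 is:
H = [[-12, -3], [-3, -12]]
Trace = -12 - 12 = -24
Determinant = -12*-12 - (-3)^2 = 135
Discriminant = (-24)^2 - 4*135 = 36.0
Eigenvalues: lambda_1 = -15.0, lambda_2 = -9.0
The function is not convex.

0


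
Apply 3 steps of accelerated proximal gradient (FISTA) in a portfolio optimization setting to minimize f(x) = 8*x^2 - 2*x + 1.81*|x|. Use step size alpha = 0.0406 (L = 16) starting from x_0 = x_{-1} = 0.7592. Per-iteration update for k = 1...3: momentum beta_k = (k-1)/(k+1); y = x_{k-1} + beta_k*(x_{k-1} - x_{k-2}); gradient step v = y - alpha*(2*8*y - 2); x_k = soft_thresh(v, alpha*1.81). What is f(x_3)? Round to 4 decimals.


FISTA on f(x) = 8*x^2 - 2*x + 1.81*|x|
L = 16, alpha = 0.0406
Iteration 1: beta = 0.0, y = 0.7592 + 0.0*(0.7592 - 0.7592) = 0.7592
  grad(y) = 10.1472, v = y - alpha*grad = 0.3472
  prox(v) = soft_thresh(0.3472, 0.0735) = 0.2737
Iteration 2: beta = 0.3333, y = 0.2737 + 0.3333*(0.2737 - 0.7592) = 0.1119
  grad(y) = -0.2093, v = y - alpha*grad = 0.1204
  prox(v) = soft_thresh(0.1204, 0.0735) = 0.0469
Iteration 3: beta = 0.5, y = 0.0469 + 0.5*(0.0469 - 0.2737) = -0.0665
  grad(y) = -3.0636, v = y - alpha*grad = 0.0579
  prox(v) = soft_thresh(0.0579, 0.0735) = 0.0
f(x_3) = 8*0.0^2 - 2*0.0 + 1.81*|0.0| = 0.0


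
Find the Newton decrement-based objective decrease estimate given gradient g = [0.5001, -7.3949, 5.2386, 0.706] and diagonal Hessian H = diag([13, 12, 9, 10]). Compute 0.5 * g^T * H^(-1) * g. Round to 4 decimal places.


Step 1: H is diagonal, so H^(-1) * g = [0.0385, -0.6162, 0.5821, 0.0706].
Step 2: g^T H^(-1) g = sum_i g_i^2 / H_ii
  = (0.5001)^2/13 + (-7.3949)^2/12 + (5.2386)^2/9 + (0.706)^2/10
  = 0.0192 + 4.557 + 3.0492 + 0.0498 = 7.6753
Step 3: Objective decrease = 0.5 * g^T H^(-1) g = 3.8377


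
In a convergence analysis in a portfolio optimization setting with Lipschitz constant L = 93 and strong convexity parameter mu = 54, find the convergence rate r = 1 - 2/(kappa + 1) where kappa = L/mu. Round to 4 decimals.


Step 1: Compute the condition number.
kappa = L/mu = 93/54 = 1.7222
Step 2: Compute the convergence rate.
r = 1 - 2/(kappa + 1) = 1 - 2*mu/(L + mu) = (L - mu)/(L + mu) = 39/147 = 0.2653


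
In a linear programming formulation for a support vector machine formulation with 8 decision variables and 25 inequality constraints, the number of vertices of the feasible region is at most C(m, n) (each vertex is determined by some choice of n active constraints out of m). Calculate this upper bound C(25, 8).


Each vertex corresponds to some choice of n active constraints out of m, so the number of vertices is at most C(m, n) = m! / (n!(m-n)!).
m = 25, n = 8
Numerator: 25 * 24 * 23 * 22 * 21 * 20 * 19 * 18
Denominator: 8! = 40320
C(25, 8) = 1081575


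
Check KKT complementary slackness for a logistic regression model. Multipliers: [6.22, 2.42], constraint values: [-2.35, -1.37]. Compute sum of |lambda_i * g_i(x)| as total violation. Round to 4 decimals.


KKT complementary slackness check:
lambda_1 * g_1 = 6.22 * -2.35 = -14.617
lambda_2 * g_2 = 2.42 * -1.37 = -3.3154
Total violation = 14.617 + 3.3154 = 17.9324


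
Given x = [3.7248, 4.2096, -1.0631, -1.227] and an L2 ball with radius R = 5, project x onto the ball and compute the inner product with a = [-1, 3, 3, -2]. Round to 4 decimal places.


Step 1: Compute ||x|| (intermediates to 6 decimals).
||x|| = sqrt(3.7248^2 + 4.2096^2 + (-1.0631)^2 + (-1.227)^2) = 5.85069
Step 2: Project.
Since ||x|| > R, scale = R/||x|| = 5/5.85069 = 0.8546, proj(x) = scale * x
proj(x) = [3.183214, 3.597524, -0.908525, -1.048594]
Step 3: Dot product.
a^T * proj(x) = -1*3.183214 + 3*3.597524 + 3*(-0.908525) - 2*(-1.048594) = 6.981


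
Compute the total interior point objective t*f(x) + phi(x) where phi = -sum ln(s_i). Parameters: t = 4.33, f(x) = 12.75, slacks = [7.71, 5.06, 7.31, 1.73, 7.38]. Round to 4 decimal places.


Step 1: Compute log-barrier.
ln values: [2.0425, 1.6214, 1.9892, 0.5481, 1.9988]
phi = -(2.0425 + 1.6214 + 1.9892 + 0.5481 + 1.9988) = -8.2
Step 2: Compute augmented objective.
t*f(x) = 4.33*12.75 = 55.2075
Total = 55.2075 - 8.2 = 47.0075


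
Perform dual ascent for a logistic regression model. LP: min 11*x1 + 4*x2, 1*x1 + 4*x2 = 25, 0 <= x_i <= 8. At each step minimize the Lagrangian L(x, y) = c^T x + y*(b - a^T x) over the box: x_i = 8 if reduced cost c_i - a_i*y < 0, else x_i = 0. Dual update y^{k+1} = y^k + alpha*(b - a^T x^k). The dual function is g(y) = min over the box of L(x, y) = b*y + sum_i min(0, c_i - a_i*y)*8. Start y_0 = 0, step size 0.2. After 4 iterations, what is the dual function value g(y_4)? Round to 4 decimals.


Dual ascent for LP: min 11*x1 + 4*x2, 1*x1 + 4*x2 = 25, 0 <= x_i <= 8
Step 1: y^k = 0.0, reduced costs: (11.0, 4.0)
  x^k = (0.0, 0.0), subgradient = b - a^T x = 25.0
  y^{k+1} = 0.0 + 0.2*25.0 = 5.0
Step 2: y^k = 5.0, reduced costs: (6.0, -16.0)
  x^k = (0.0, 8.0), subgradient = b - a^T x = -7.0
  y^{k+1} = 5.0 + 0.2*-7.0 = 3.6
Step 3: y^k = 3.6, reduced costs: (7.4, -10.4)
  x^k = (0.0, 8.0), subgradient = b - a^T x = -7.0
  y^{k+1} = 3.6 + 0.2*-7.0 = 2.2
Step 4: y^k = 2.2, reduced costs: (8.8, -4.8)
  x^k = (0.0, 8.0), subgradient = b - a^T x = -7.0
  y^{k+1} = 2.2 + 0.2*-7.0 = 0.8
Dual objective at y_4 = 0.8: reduced costs (10.2, 0.8), box minimizer x = (0.0, 0.0)
g(y_4) = b*y + (c1 - a1*y)*x1 + (c2 - a2*y)*x2 = 25*0.8 + 10.2*0.0 + 0.8*0.0 = 20.0 + 0.0 + 0.0 = 20.0


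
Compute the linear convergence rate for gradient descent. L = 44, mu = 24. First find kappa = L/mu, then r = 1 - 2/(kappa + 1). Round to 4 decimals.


Step 1: Compute the condition number.
kappa = L/mu = 44/24 = 1.8333
Step 2: Compute the convergence rate.
r = 1 - 2/(kappa + 1) = 1 - 2*mu/(L + mu) = (L - mu)/(L + mu) = 20/68 = 0.2941


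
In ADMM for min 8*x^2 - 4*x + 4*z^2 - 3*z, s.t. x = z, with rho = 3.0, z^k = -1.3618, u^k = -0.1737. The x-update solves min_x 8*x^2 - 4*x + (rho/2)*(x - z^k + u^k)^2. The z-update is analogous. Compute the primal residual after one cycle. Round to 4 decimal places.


ADMM iteration with rho = 3.0, z^k = -1.3618, u^k = -0.1737
Step 1: x-update.
Minimize 8*x^2 - 4*x + (3.0/2)*(x + 1.3618 - 0.1737)^2
FOC: (2*8 + 3.0)*x = 4 + 3.0*(-1.3618 + 0.1737)
x^{k+1} = 0.0229
Step 2: z-update.
Minimize 4*z^2 - 3*z + (3.0/2)*(0.0229 - z - 0.1737)^2
FOC: (2*4 + 3.0)*z = 3 + 3.0*(0.0229 - 0.1737)
z^{k+1} = 0.2316
Step 3: u-update.
u^{k+1} = -0.1737 + 0.0229 - 0.2316 = -0.3824
Step 4: Primal residual = |0.0229 - 0.2316| = 0.2087


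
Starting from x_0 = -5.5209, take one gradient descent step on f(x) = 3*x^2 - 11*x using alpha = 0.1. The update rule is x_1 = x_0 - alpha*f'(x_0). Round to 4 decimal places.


We compute the gradient at x_0 and apply the update.
f'(x) = 6*x - 11
f'(-5.5209) = 6*-5.5209 - 11 = -44.1254
x_1 = -5.5209 - 0.1*-44.1254 = -1.1084


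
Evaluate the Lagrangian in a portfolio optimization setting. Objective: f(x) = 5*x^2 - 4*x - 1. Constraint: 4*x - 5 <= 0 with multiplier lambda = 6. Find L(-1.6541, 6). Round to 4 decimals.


Step 1: Evaluate f(x).
f(-1.6541) = 5*(-1.6541)^2 - 4*(-1.6541) - 1 = 19.2966
Step 2: Evaluate g(x).
g(-1.6541) = 4*-1.6541 - 5 = -11.6164
Step 3: Compute Lagrangian.
L = 19.2966 + 6*-11.6164 = -50.4018


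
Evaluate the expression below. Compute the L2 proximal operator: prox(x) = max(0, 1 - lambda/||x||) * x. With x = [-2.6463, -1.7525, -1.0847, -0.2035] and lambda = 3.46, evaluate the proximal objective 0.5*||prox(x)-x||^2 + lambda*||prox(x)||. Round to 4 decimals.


Step 1: Compute ||x||.
||x|| = 3.3604
Step 2: Compute scaling factor.
scale = max(0, 1 - 3.46/3.3604) = 0.0
Step 3: prox(x) = [-0.0, -0.0, -0.0, -0.0]
||prox(x)|| = 0.0
Step 4: Proximal objective.
0.5*||prox-x||^2 = 5.6461
lambda*||prox|| = 0.0
Total = 5.6461


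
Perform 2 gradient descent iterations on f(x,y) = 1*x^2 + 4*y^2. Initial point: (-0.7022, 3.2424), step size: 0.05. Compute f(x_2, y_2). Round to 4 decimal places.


Gradient descent on f(x,y) = 1*x^2 + 4*y^2.
Starting point: (-0.7022, 3.2424), alpha = 0.05
Step 1: grad_x = 2*1*-0.7022 = -1.4044, grad_y = 2*4*3.2424 = 25.9392
  x_1 = -0.7022 - 0.05*-1.4044 = -0.632
  y_1 = 3.2424 - 0.05*25.9392 = 1.9454
Step 2: grad_x = 2*1*-0.632 = -1.264, grad_y = 2*4*1.9454 = 15.5635
  x_2 = -0.632 - 0.05*-1.264 = -0.5688
  y_2 = 1.9454 - 0.05*15.5635 = 1.1673
f(-0.5688, 1.1673) = 1*(-0.5688)^2 + 4*1.1673^2 = 5.7735


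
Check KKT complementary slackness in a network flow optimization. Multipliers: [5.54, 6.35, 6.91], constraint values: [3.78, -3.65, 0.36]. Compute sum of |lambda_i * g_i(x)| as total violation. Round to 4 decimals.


KKT complementary slackness check:
lambda_1 * g_1 = 5.54 * 3.78 = 20.9412
lambda_2 * g_2 = 6.35 * -3.65 = -23.1775
lambda_3 * g_3 = 6.91 * 0.36 = 2.4876
Total violation = 20.9412 + 23.1775 + 2.4876 = 46.6063


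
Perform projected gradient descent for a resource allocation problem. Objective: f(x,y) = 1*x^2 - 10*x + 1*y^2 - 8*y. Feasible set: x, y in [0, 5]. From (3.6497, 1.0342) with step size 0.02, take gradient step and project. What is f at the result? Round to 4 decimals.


Step 1: Compute gradient at (3.6497, 1.0342).
grad_x = 2*1*3.6497 - 10 = -2.7006
grad_y = 2*1*1.0342 - 8 = -5.9316
Step 2: Gradient step.
x_raw = 3.6497 - 0.02*-2.7006 = 3.7037
y_raw = 1.0342 - 0.02*-5.9316 = 1.1528
Step 3: Project onto [0, 5].
x_proj = clip(3.7037) = 3.7037
y_proj = clip(1.1528) = 1.1528
Step 4: Evaluate f.
f(3.7037, 1.1528) = -31.2133


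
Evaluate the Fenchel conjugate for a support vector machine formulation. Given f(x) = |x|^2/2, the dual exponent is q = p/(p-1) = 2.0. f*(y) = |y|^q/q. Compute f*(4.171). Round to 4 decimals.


The conjugate exponent q satisfies 1/p + 1/q = 1.
p = 2, so q = 2/(2 - 1) = 2.0
|y|^q = 4.171^2.0 = 17.3972
f*(4.171) = 17.3972 / 2.0 = 8.6986


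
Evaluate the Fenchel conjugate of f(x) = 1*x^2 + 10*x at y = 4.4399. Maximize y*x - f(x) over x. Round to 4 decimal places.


f*(y) = sup_x {y*x - a*x^2 - b*x} = sup_x {(y-b)*x - a*x^2}
FOC: (y - b) - 2a*x = 0 => x* = (y - b)/(2a)
x* = (4.4399 - 10)/(2*1) = -2.7801
f*(4.4399) = (y-b)^2/(4a) = (4.4399 - 10)^2/(4*1)
= 30.9147/4 = 7.7287


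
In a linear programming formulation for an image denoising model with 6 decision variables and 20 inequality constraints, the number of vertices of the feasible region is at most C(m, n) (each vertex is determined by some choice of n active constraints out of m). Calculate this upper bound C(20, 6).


Each vertex corresponds to some choice of n active constraints out of m, so the number of vertices is at most C(m, n) = m! / (n!(m-n)!).
m = 20, n = 6
Numerator: 20 * 19 * 18 * 17 * 16 * 15
Denominator: 6! = 720
C(20, 6) = 38760


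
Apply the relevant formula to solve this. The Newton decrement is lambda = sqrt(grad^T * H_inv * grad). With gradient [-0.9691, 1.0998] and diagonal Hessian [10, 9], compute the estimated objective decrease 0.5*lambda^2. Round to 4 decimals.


Step 1: H is diagonal, so H^(-1) * g = [-0.0969, 0.1222].
Step 2: g^T H^(-1) g = sum_i g_i^2 / H_ii
  = (-0.9691)^2/10 + (1.0998)^2/9
  = 0.0939 + 0.1344 = 0.2283
Step 3: Objective decrease = 0.5 * g^T H^(-1) g = 0.1142


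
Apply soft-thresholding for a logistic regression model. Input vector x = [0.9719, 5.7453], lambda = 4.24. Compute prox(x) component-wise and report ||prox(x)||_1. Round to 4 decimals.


Soft-thresholding with lambda = 4.24:
prox(0.9719) = sign(0.9719)*max(|0.9719| - 4.24, 0) = 0.0
prox(5.7453) = sign(5.7453)*max(|5.7453| - 4.24, 0) = 1.5053
prox(x) = [0.0, 1.5053]
||prox(x)||_1 = 0.0 + 1.5053 = 1.5053


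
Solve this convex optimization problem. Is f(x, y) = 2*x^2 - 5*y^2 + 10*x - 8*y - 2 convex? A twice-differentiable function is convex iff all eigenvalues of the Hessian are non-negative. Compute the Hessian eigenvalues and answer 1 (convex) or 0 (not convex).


The Hessian of f(x,y) = 2*x^2 - 5*y^2 + 10*x - 8*y - 2 is:
H = [[4, 0], [0, -10]]
Trace = 4 - 10 = -6
Determinant = 4*-10 - (0)^2 = -40
Discriminant = (-6)^2 - 4*-40 = 196.0
Eigenvalues: lambda_1 = -10.0, lambda_2 = 4.0
The function is not convex.

0


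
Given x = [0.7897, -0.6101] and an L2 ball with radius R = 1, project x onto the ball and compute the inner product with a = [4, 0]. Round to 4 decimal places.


Step 1: Compute ||x|| (intermediates to 6 decimals).
||x|| = sqrt(0.7897^2 + (-0.6101)^2) = 0.997922
Step 2: Project.
Since ||x|| <= R, proj = x (no scaling needed).
proj(x) = [0.7897, -0.6101]
Step 3: Dot product.
a^T * proj(x) = 4*0.7897 + 0*(-0.6101) = 3.1588


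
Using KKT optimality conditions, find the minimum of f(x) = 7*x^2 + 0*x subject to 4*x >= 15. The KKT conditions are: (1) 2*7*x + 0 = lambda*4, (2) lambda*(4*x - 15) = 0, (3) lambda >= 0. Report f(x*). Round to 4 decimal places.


Step 1: Try lambda = 0 (constraint inactive).
x_unc = 0/(2*7) = 0.0
Check: 4*0.0 = 0.0 < 15 -- violated!
Step 2: Constraint must be active: 4*x = 15
x* = 15/4 = 3.75
lambda = (2*7*3.75 + 0)/4 = 13.125
Step 3: Compute optimal value.
f(x*) = 7*3.75^2 + 0*3.75 = 98.4375


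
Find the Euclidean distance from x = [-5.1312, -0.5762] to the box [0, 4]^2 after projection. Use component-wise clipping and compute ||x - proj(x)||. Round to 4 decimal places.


Project each component onto [0, 4].
clip(-5.1312) = 0.0, clip(-0.5762) = 0.0
Projection = [0.0, 0.0]
Squared diffs: [26.3292, 0.332]
Distance = sqrt(26.6612) = 5.1635


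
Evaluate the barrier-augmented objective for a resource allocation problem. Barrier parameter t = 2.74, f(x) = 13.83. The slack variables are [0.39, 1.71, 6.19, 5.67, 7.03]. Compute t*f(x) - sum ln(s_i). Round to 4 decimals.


Step 1: Compute log-barrier.
ln values: [-0.9416, 0.5365, 1.8229, 1.7352, 1.9502]
phi = -(-0.9416 + 0.5365 + 1.8229 + 1.7352 + 1.9502) = -5.1032
Step 2: Compute augmented objective.
t*f(x) = 2.74*13.83 = 37.8942
Total = 37.8942 - 5.1032 = 32.791


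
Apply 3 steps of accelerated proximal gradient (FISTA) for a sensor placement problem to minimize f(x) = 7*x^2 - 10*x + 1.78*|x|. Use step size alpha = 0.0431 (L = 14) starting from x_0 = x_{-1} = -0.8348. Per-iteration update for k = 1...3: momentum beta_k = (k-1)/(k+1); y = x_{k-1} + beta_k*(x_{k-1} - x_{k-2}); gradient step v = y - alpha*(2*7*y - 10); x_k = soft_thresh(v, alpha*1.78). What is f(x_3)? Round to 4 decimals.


FISTA on f(x) = 7*x^2 - 10*x + 1.78*|x|
L = 14, alpha = 0.0431
Iteration 1: beta = 0.0, y = -0.8348 + 0.0*(-0.8348 + 0.8348) = -0.8348
  grad(y) = -21.6872, v = y - alpha*grad = 0.0999
  prox(v) = soft_thresh(0.0999, 0.0767) = 0.0232
Iteration 2: beta = 0.3333, y = 0.0232 + 0.3333*(0.0232 + 0.8348) = 0.3092
  grad(y) = -5.6712, v = y - alpha*grad = 0.5536
  prox(v) = soft_thresh(0.5536, 0.0767) = 0.4769
Iteration 3: beta = 0.5, y = 0.4769 + 0.5*(0.4769 - 0.0232) = 0.7038
  grad(y) = -0.1473, v = y - alpha*grad = 0.7101
  prox(v) = soft_thresh(0.7101, 0.0767) = 0.6334
f(x_3) = 7*0.6334^2 - 10*0.6334 + 1.78*|0.6334| = -2.3982


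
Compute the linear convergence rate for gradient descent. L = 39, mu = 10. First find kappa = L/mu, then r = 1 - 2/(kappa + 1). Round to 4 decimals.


Step 1: Compute the condition number.
kappa = L/mu = 39/10 = 3.9
Step 2: Compute the convergence rate.
r = 1 - 2/(kappa + 1) = 1 - 2*mu/(L + mu) = (L - mu)/(L + mu) = 29/49 = 0.5918


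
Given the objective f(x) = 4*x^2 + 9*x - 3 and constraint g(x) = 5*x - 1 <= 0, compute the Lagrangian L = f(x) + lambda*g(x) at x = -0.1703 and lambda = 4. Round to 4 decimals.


Step 1: Evaluate f(x).
f(-0.1703) = 4*(-0.1703)^2 + 9*(-0.1703) - 3 = -4.4167
Step 2: Evaluate g(x).
g(-0.1703) = 5*-0.1703 - 1 = -1.8515
Step 3: Compute Lagrangian.
L = -4.4167 + 4*-1.8515 = -11.8227


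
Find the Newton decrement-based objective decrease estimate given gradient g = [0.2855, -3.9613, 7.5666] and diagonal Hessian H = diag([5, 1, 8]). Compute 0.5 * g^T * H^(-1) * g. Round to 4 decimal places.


Step 1: H is diagonal, so H^(-1) * g = [0.0571, -3.9613, 0.9458].
Step 2: g^T H^(-1) g = sum_i g_i^2 / H_ii
  = (0.2855)^2/5 + (-3.9613)^2/1 + (7.5666)^2/8
  = 0.0163 + 15.6919 + 7.1567 = 22.8649
Step 3: Objective decrease = 0.5 * g^T H^(-1) g = 11.4324


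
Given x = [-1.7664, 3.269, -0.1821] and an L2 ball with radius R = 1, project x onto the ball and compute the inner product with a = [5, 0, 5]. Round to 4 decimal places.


Step 1: Compute ||x|| (intermediates to 6 decimals).
||x|| = sqrt((-1.7664)^2 + 3.269^2 + (-0.1821)^2) = 3.720173
Step 2: Project.
Since ||x|| > R, scale = R/||x|| = 1/3.720173 = 0.268805, proj(x) = scale * x
proj(x) = [-0.474817, 0.878724, -0.048949]
Step 3: Dot product.
a^T * proj(x) = 5*(-0.474817) + 0*0.878724 + 5*(-0.048949) = -2.6188


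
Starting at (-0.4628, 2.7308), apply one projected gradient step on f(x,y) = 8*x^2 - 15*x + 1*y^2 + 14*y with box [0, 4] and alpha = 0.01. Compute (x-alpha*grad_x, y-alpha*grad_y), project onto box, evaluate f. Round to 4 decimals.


Step 1: Compute gradient at (-0.4628, 2.7308).
grad_x = 2*8*-0.4628 - 15 = -22.4048
grad_y = 2*1*2.7308 + 14 = 19.4616
Step 2: Gradient step.
x_raw = -0.4628 - 0.01*-22.4048 = -0.2388
y_raw = 2.7308 - 0.01*19.4616 = 2.5362
Step 3: Project onto [0, 4].
x_proj = clip(-0.2388) = 0.0
y_proj = clip(2.5362) = 2.5362
Step 4: Evaluate f.
f(0.0, 2.5362) = 41.9388


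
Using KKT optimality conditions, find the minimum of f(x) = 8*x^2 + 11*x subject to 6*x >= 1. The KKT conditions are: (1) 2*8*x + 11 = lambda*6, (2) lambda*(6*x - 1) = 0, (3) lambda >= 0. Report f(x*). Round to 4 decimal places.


Step 1: Try lambda = 0 (constraint inactive).
x_unc = -11/(2*8) = -0.6875
Check: 6*-0.6875 = -4.125 < 1 -- violated!
Step 2: Constraint must be active: 6*x = 1
x* = 1/6 = 0.1667 (rounded; the exact value 1/6 is used below)
lambda = (2*8*(1/6) + 11)/6 = 2.2778
Step 3: Compute optimal value.
f(x*) = 8*(1/6)^2 + 11*(1/6) = 2.0556


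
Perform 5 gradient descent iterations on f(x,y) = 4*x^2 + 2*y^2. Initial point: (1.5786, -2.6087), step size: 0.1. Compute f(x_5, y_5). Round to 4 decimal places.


Gradient descent on f(x,y) = 4*x^2 + 2*y^2.
Starting point: (1.5786, -2.6087), alpha = 0.1
Step 1: grad_x = 2*4*1.5786 = 12.6288, grad_y = 2*2*-2.6087 = -10.4348
  x_1 = 1.5786 - 0.1*12.6288 = 0.3157
  y_1 = -2.6087 - 0.1*-10.4348 = -1.5652
Step 2: grad_x = 2*4*0.3157 = 2.5258, grad_y = 2*2*-1.5652 = -6.2609
  x_2 = 0.3157 - 0.1*2.5258 = 0.0631
  y_2 = -1.5652 - 0.1*-6.2609 = -0.9391
Step 3: grad_x = 2*4*0.0631 = 0.5052, grad_y = 2*2*-0.9391 = -3.7565
  x_3 = 0.0631 - 0.1*0.5052 = 0.0126
  y_3 = -0.9391 - 0.1*-3.7565 = -0.5635
Step 4: grad_x = 2*4*0.0126 = 0.101, grad_y = 2*2*-0.5635 = -2.2539
  x_4 = 0.0126 - 0.1*0.101 = 0.0025
  y_4 = -0.5635 - 0.1*-2.2539 = -0.3381
Step 5: grad_x = 2*4*0.0025 = 0.0202, grad_y = 2*2*-0.3381 = -1.3524
  x_5 = 0.0025 - 0.1*0.0202 = 0.0005
  y_5 = -0.3381 - 0.1*-1.3524 = -0.2029
f(0.0005, -0.2029) = 4*0.0005^2 + 2*(-0.2029)^2 = 0.0823


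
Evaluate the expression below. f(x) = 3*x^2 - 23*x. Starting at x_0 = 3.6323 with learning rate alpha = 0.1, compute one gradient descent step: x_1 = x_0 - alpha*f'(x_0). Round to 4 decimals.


We compute the gradient at x_0 and apply the update.
f'(x) = 6*x - 23
f'(3.6323) = 6*3.6323 - 23 = -1.2062
x_1 = 3.6323 - 0.1*-1.2062 = 3.7529


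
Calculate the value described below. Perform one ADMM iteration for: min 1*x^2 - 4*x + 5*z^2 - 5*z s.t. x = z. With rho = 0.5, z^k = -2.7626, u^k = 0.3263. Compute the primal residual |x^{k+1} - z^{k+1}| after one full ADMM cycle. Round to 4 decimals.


ADMM iteration with rho = 0.5, z^k = -2.7626, u^k = 0.3263
Step 1: x-update.
Minimize 1*x^2 - 4*x + (0.5/2)*(x + 2.7626 + 0.3263)^2
FOC: (2*1 + 0.5)*x = 4 + 0.5*(-2.7626 - 0.3263)
x^{k+1} = 0.9822
Step 2: z-update.
Minimize 5*z^2 - 5*z + (0.5/2)*(0.9822 - z + 0.3263)^2
FOC: (2*5 + 0.5)*z = 5 + 0.5*(0.9822 + 0.3263)
z^{k+1} = 0.5385
Step 3: u-update.
u^{k+1} = 0.3263 + 0.9822 - 0.5385 = 0.77
Step 4: Primal residual = |0.9822 - 0.5385| = 0.4437
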